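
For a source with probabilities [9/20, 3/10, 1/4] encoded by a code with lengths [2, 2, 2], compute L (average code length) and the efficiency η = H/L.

Average length L = Σ p_i × l_i = 2.0000 bits
Entropy H = 1.5395 bits
Efficiency η = H/L × 100% = 76.97%


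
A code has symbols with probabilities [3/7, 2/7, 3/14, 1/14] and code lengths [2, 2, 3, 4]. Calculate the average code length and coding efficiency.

Average length L = Σ p_i × l_i = 2.3571 bits
Entropy H = 1.7885 bits
Efficiency η = H/L × 100% = 75.87%


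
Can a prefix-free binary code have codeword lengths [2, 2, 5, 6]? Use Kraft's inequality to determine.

Kraft inequality: Σ 2^(-l_i) ≤ 1 for prefix-free code
Calculating: 2^(-2) + 2^(-2) + 2^(-5) + 2^(-6)
= 0.25 + 0.25 + 0.03125 + 0.015625
= 0.5469
Since 0.5469 ≤ 1, prefix-free code exists


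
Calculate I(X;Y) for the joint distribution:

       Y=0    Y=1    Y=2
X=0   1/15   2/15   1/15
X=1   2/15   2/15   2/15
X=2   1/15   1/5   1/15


H(X) = 1.5656, H(Y) = 1.5301, H(X,Y) = 3.0566
I(X;Y) = H(X) + H(Y) - H(X,Y) = 0.0392 bits


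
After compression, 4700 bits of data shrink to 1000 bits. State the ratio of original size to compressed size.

Compression ratio = Original / Compressed
= 4700 / 1000 = 4.70:1


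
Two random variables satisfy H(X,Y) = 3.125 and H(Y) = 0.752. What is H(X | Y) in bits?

Chain rule: H(X,Y) = H(X|Y) + H(Y)
H(X|Y) = H(X,Y) - H(Y) = 3.125 - 0.752 = 2.373 bits


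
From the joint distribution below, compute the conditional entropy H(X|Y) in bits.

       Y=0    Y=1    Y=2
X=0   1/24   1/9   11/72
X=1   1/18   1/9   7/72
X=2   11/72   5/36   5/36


H(X|Y) = Σ_y p(y) H(X|Y=y)
  p(Y=0) = 1/4, H(X|Y=0) = 1.3472
  p(Y=1) = 13/36, H(X|Y=1) = 1.5766
  p(Y=2) = 7/18, H(X|Y=2) = 1.5601
H(X|Y) = 0.2500×1.3472 + 0.3611×1.5766 + 0.3889×1.5601 = 1.5128 bits


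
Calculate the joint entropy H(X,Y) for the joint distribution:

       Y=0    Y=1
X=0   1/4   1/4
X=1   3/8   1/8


H(X,Y) = -Σ p(x,y) log₂ p(x,y)
  p(0,0)=1/4: -0.2500 × log₂(0.2500) = 0.5000
  p(0,1)=1/4: -0.2500 × log₂(0.2500) = 0.5000
  p(1,0)=3/8: -0.3750 × log₂(0.3750) = 0.5306
  p(1,1)=1/8: -0.1250 × log₂(0.1250) = 0.3750
H(X,Y) = 1.9056 bits


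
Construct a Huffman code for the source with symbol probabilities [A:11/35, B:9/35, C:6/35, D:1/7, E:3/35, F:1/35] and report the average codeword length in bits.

Huffman tree construction:
Combine smallest probabilities repeatedly
Resulting codes:
  A: 11 (length 2)
  B: 01 (length 2)
  C: 00 (length 2)
  D: 101 (length 3)
  E: 1001 (length 4)
  F: 1000 (length 4)
Average length = Σ p(s) × length(s) = 2.3714 bits


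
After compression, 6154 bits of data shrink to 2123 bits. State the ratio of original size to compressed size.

Compression ratio = Original / Compressed
= 6154 / 2123 = 2.90:1


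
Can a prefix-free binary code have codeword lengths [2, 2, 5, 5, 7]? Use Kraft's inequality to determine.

Kraft inequality: Σ 2^(-l_i) ≤ 1 for prefix-free code
Calculating: 2^(-2) + 2^(-2) + 2^(-5) + 2^(-5) + 2^(-7)
= 0.25 + 0.25 + 0.03125 + 0.03125 + 0.0078125
= 0.5703
Since 0.5703 ≤ 1, prefix-free code exists


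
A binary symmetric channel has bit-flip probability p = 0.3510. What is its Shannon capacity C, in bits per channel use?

For BSC with error probability p:
C = 1 - H(p) where H(p) is binary entropy
H(0.3510) = -0.3510 × log₂(0.3510) - 0.6490 × log₂(0.6490)
H(p) = 0.9350
C = 1 - 0.9350 = 0.0650 bits/use


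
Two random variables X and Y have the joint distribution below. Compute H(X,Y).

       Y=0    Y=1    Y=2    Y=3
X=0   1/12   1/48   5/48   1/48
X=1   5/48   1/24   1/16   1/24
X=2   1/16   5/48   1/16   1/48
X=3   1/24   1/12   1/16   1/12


H(X,Y) = -Σ p(x,y) log₂ p(x,y)
  p(0,0)=1/12: -0.0833 × log₂(0.0833) = 0.2987
  p(0,1)=1/48: -0.0208 × log₂(0.0208) = 0.1164
  p(0,2)=5/48: -0.1042 × log₂(0.1042) = 0.3399
  p(0,3)=1/48: -0.0208 × log₂(0.0208) = 0.1164
  p(1,0)=5/48: -0.1042 × log₂(0.1042) = 0.3399
  p(1,1)=1/24: -0.0417 × log₂(0.0417) = 0.1910
  p(1,2)=1/16: -0.0625 × log₂(0.0625) = 0.2500
  p(1,3)=1/24: -0.0417 × log₂(0.0417) = 0.1910
  p(2,0)=1/16: -0.0625 × log₂(0.0625) = 0.2500
  p(2,1)=5/48: -0.1042 × log₂(0.1042) = 0.3399
  p(2,2)=1/16: -0.0625 × log₂(0.0625) = 0.2500
  p(2,3)=1/48: -0.0208 × log₂(0.0208) = 0.1164
  p(3,0)=1/24: -0.0417 × log₂(0.0417) = 0.1910
  p(3,1)=1/12: -0.0833 × log₂(0.0833) = 0.2987
  p(3,2)=1/16: -0.0625 × log₂(0.0625) = 0.2500
  p(3,3)=1/12: -0.0833 × log₂(0.0833) = 0.2987
H(X,Y) = 3.8381 bits


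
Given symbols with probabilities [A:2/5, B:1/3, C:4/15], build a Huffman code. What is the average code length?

Huffman tree construction:
Combine smallest probabilities repeatedly
Resulting codes:
  A: 0 (length 1)
  B: 11 (length 2)
  C: 10 (length 2)
Average length = Σ p(s) × length(s) = 1.6000 bits


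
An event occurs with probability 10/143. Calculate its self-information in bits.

Information content I(x) = -log₂(p(x))
I = -log₂(10/143) = -log₂(0.0699)
I = 3.8379 bits


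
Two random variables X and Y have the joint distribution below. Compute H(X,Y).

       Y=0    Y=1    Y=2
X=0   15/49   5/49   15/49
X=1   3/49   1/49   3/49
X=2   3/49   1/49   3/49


H(X,Y) = -Σ p(x,y) log₂ p(x,y)
  p(0,0)=15/49: -0.3061 × log₂(0.3061) = 0.5228
  p(0,1)=5/49: -0.1020 × log₂(0.1020) = 0.3360
  p(0,2)=15/49: -0.3061 × log₂(0.3061) = 0.5228
  p(1,0)=3/49: -0.0612 × log₂(0.0612) = 0.2467
  p(1,1)=1/49: -0.0204 × log₂(0.0204) = 0.1146
  p(1,2)=3/49: -0.0612 × log₂(0.0612) = 0.2467
  p(2,0)=3/49: -0.0612 × log₂(0.0612) = 0.2467
  p(2,1)=1/49: -0.0204 × log₂(0.0204) = 0.1146
  p(2,2)=3/49: -0.0612 × log₂(0.0612) = 0.2467
H(X,Y) = 2.5977 bits


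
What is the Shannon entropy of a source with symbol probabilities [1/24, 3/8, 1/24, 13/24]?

H(X) = -Σ p(x) log₂ p(x)
  -1/24 × log₂(1/24) = 0.1910
  -3/8 × log₂(3/8) = 0.5306
  -1/24 × log₂(1/24) = 0.1910
  -13/24 × log₂(13/24) = 0.4791
H(X) = 1.3918 bits


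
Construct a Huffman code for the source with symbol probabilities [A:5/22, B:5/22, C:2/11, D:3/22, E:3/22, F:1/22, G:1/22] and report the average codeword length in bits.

Huffman tree construction:
Combine smallest probabilities repeatedly
Resulting codes:
  A: 00 (length 2)
  B: 01 (length 2)
  C: 111 (length 3)
  D: 101 (length 3)
  E: 110 (length 3)
  F: 1000 (length 4)
  G: 1001 (length 4)
Average length = Σ p(s) × length(s) = 2.6364 bits


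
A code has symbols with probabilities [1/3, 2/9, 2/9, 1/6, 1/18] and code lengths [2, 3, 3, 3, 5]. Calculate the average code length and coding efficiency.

Average length L = Σ p_i × l_i = 2.7778 bits
Entropy H = 2.1552 bits
Efficiency η = H/L × 100% = 77.59%


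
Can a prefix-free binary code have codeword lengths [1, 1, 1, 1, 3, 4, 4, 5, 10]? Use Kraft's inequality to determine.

Kraft inequality: Σ 2^(-l_i) ≤ 1 for prefix-free code
Calculating: 2^(-1) + 2^(-1) + 2^(-1) + 2^(-1) + 2^(-3) + 2^(-4) + 2^(-4) + 2^(-5) + 2^(-10)
= 0.5 + 0.5 + 0.5 + 0.5 + 0.125 + 0.0625 + 0.0625 + 0.03125 + 0.0009765625
= 2.2822
Since 2.2822 > 1, prefix-free code does not exist


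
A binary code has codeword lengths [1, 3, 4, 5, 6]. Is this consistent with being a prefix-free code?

Kraft inequality: Σ 2^(-l_i) ≤ 1 for prefix-free code
Calculating: 2^(-1) + 2^(-3) + 2^(-4) + 2^(-5) + 2^(-6)
= 0.5 + 0.125 + 0.0625 + 0.03125 + 0.015625
= 0.7344
Since 0.7344 ≤ 1, prefix-free code exists


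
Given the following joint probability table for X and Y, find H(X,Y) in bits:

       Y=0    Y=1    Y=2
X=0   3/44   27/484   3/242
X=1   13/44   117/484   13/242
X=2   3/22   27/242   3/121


H(X,Y) = -Σ p(x,y) log₂ p(x,y)
  p(0,0)=3/44: -0.0682 × log₂(0.0682) = 0.2642
  p(0,1)=27/484: -0.0558 × log₂(0.0558) = 0.2323
  p(0,2)=3/242: -0.0124 × log₂(0.0124) = 0.0785
  p(1,0)=13/44: -0.2955 × log₂(0.2955) = 0.5197
  p(1,1)=117/484: -0.2417 × log₂(0.2417) = 0.4952
  p(1,2)=13/242: -0.0537 × log₂(0.0537) = 0.2266
  p(2,0)=3/22: -0.1364 × log₂(0.1364) = 0.3920
  p(2,1)=27/242: -0.1116 × log₂(0.1116) = 0.3530
  p(2,2)=3/121: -0.0248 × log₂(0.0248) = 0.1322
H(X,Y) = 2.6937 bits


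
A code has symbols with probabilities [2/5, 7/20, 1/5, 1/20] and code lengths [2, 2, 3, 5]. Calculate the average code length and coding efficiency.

Average length L = Σ p_i × l_i = 2.3500 bits
Entropy H = 1.7394 bits
Efficiency η = H/L × 100% = 74.02%


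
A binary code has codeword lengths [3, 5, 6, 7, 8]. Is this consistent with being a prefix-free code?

Kraft inequality: Σ 2^(-l_i) ≤ 1 for prefix-free code
Calculating: 2^(-3) + 2^(-5) + 2^(-6) + 2^(-7) + 2^(-8)
= 0.125 + 0.03125 + 0.015625 + 0.0078125 + 0.00390625
= 0.1836
Since 0.1836 ≤ 1, prefix-free code exists


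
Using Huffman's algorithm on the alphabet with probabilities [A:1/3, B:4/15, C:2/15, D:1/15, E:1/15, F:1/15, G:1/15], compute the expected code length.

Huffman tree construction:
Combine smallest probabilities repeatedly
Resulting codes:
  A: 11 (length 2)
  B: 01 (length 2)
  C: 100 (length 3)
  D: 1010 (length 4)
  E: 1011 (length 4)
  F: 000 (length 3)
  G: 001 (length 3)
Average length = Σ p(s) × length(s) = 2.5333 bits


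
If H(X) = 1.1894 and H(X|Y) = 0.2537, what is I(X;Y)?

I(X;Y) = H(X) - H(X|Y)
I(X;Y) = 1.1894 - 0.2537 = 0.9357 bits


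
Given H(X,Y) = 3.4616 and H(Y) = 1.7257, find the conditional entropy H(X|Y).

Chain rule: H(X,Y) = H(X|Y) + H(Y)
H(X|Y) = H(X,Y) - H(Y) = 3.4616 - 1.7257 = 1.7359 bits


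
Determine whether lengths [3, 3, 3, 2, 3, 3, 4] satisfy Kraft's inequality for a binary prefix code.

Kraft inequality: Σ 2^(-l_i) ≤ 1 for prefix-free code
Calculating: 2^(-3) + 2^(-3) + 2^(-3) + 2^(-2) + 2^(-3) + 2^(-3) + 2^(-4)
= 0.125 + 0.125 + 0.125 + 0.25 + 0.125 + 0.125 + 0.0625
= 0.9375
Since 0.9375 ≤ 1, prefix-free code exists


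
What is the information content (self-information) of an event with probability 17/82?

Information content I(x) = -log₂(p(x))
I = -log₂(17/82) = -log₂(0.2073)
I = 2.2701 bits


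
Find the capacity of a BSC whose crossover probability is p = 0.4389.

For BSC with error probability p:
C = 1 - H(p) where H(p) is binary entropy
H(0.4389) = -0.4389 × log₂(0.4389) - 0.5611 × log₂(0.5611)
H(p) = 0.9892
C = 1 - 0.9892 = 0.0108 bits/use


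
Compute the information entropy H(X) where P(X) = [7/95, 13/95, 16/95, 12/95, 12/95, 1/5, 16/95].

H(X) = -Σ p(x) log₂ p(x)
  -7/95 × log₂(7/95) = 0.2772
  -13/95 × log₂(13/95) = 0.3927
  -16/95 × log₂(16/95) = 0.4328
  -12/95 × log₂(12/95) = 0.3770
  -12/95 × log₂(12/95) = 0.3770
  -1/5 × log₂(1/5) = 0.4644
  -16/95 × log₂(16/95) = 0.4328
H(X) = 2.7540 bits


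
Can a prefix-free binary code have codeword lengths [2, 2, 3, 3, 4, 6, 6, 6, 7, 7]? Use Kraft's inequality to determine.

Kraft inequality: Σ 2^(-l_i) ≤ 1 for prefix-free code
Calculating: 2^(-2) + 2^(-2) + 2^(-3) + 2^(-3) + 2^(-4) + 2^(-6) + 2^(-6) + 2^(-6) + 2^(-7) + 2^(-7)
= 0.25 + 0.25 + 0.125 + 0.125 + 0.0625 + 0.015625 + 0.015625 + 0.015625 + 0.0078125 + 0.0078125
= 0.8750
Since 0.8750 ≤ 1, prefix-free code exists


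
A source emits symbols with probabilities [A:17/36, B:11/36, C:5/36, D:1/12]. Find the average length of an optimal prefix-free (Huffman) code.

Huffman tree construction:
Combine smallest probabilities repeatedly
Resulting codes:
  A: 0 (length 1)
  B: 11 (length 2)
  C: 101 (length 3)
  D: 100 (length 3)
Average length = Σ p(s) × length(s) = 1.7500 bits


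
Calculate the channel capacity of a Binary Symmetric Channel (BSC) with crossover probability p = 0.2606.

For BSC with error probability p:
C = 1 - H(p) where H(p) is binary entropy
H(0.2606) = -0.2606 × log₂(0.2606) - 0.7394 × log₂(0.7394)
H(p) = 0.8277
C = 1 - 0.8277 = 0.1723 bits/use


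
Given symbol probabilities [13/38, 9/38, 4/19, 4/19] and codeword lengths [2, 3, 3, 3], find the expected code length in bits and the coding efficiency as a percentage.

Average length L = Σ p_i × l_i = 2.6579 bits
Entropy H = 1.9681 bits
Efficiency η = H/L × 100% = 74.05%


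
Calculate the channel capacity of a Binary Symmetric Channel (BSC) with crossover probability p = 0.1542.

For BSC with error probability p:
C = 1 - H(p) where H(p) is binary entropy
H(0.1542) = -0.1542 × log₂(0.1542) - 0.8458 × log₂(0.8458)
H(p) = 0.6203
C = 1 - 0.6203 = 0.3797 bits/use


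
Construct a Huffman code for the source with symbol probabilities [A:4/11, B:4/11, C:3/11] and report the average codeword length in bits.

Huffman tree construction:
Combine smallest probabilities repeatedly
Resulting codes:
  A: 11 (length 2)
  B: 0 (length 1)
  C: 10 (length 2)
Average length = Σ p(s) × length(s) = 1.6364 bits


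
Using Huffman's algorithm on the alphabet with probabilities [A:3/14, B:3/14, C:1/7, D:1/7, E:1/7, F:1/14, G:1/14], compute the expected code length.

Huffman tree construction:
Combine smallest probabilities repeatedly
Resulting codes:
  A: 00 (length 2)
  B: 01 (length 2)
  C: 100 (length 3)
  D: 101 (length 3)
  E: 110 (length 3)
  F: 1110 (length 4)
  G: 1111 (length 4)
Average length = Σ p(s) × length(s) = 2.7143 bits


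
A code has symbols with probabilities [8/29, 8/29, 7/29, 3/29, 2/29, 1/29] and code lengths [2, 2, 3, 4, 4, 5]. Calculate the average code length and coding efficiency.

Average length L = Σ p_i × l_i = 2.6897 bits
Entropy H = 2.2922 bits
Efficiency η = H/L × 100% = 85.22%


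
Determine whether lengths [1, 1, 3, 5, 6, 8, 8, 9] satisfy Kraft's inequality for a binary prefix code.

Kraft inequality: Σ 2^(-l_i) ≤ 1 for prefix-free code
Calculating: 2^(-1) + 2^(-1) + 2^(-3) + 2^(-5) + 2^(-6) + 2^(-8) + 2^(-8) + 2^(-9)
= 0.5 + 0.5 + 0.125 + 0.03125 + 0.015625 + 0.00390625 + 0.00390625 + 0.001953125
= 1.1816
Since 1.1816 > 1, prefix-free code does not exist


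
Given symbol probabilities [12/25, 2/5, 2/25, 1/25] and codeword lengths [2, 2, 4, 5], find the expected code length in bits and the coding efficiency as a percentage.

Average length L = Σ p_i × l_i = 2.2800 bits
Entropy H = 1.5143 bits
Efficiency η = H/L × 100% = 66.42%


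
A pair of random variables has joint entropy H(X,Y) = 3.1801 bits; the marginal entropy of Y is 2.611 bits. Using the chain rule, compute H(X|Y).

Chain rule: H(X,Y) = H(X|Y) + H(Y)
H(X|Y) = H(X,Y) - H(Y) = 3.1801 - 2.611 = 0.5691 bits


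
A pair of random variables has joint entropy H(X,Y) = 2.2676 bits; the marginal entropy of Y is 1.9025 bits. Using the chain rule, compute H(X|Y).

Chain rule: H(X,Y) = H(X|Y) + H(Y)
H(X|Y) = H(X,Y) - H(Y) = 2.2676 - 1.9025 = 0.3651 bits


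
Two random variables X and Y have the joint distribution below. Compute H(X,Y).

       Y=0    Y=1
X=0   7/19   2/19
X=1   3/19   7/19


H(X,Y) = -Σ p(x,y) log₂ p(x,y)
  p(0,0)=7/19: -0.3684 × log₂(0.3684) = 0.5307
  p(0,1)=2/19: -0.1053 × log₂(0.1053) = 0.3419
  p(1,0)=3/19: -0.1579 × log₂(0.1579) = 0.4205
  p(1,1)=7/19: -0.3684 × log₂(0.3684) = 0.5307
H(X,Y) = 1.8238 bits


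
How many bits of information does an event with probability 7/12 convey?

Information content I(x) = -log₂(p(x))
I = -log₂(7/12) = -log₂(0.5833)
I = 0.7776 bits


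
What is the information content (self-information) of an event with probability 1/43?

Information content I(x) = -log₂(p(x))
I = -log₂(1/43) = -log₂(0.0233)
I = 5.4263 bits


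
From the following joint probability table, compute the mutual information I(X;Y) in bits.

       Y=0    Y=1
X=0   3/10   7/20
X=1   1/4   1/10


H(X) = 0.9341, H(Y) = 0.9928, H(X,Y) = 1.8834
I(X;Y) = H(X) + H(Y) - H(X,Y) = 0.0435 bits


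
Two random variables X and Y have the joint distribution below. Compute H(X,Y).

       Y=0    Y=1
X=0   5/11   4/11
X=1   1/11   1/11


H(X,Y) = -Σ p(x,y) log₂ p(x,y)
  p(0,0)=5/11: -0.4545 × log₂(0.4545) = 0.5170
  p(0,1)=4/11: -0.3636 × log₂(0.3636) = 0.5307
  p(1,0)=1/11: -0.0909 × log₂(0.0909) = 0.3145
  p(1,1)=1/11: -0.0909 × log₂(0.0909) = 0.3145
H(X,Y) = 1.6767 bits


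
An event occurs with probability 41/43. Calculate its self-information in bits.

Information content I(x) = -log₂(p(x))
I = -log₂(41/43) = -log₂(0.9535)
I = 0.0687 bits


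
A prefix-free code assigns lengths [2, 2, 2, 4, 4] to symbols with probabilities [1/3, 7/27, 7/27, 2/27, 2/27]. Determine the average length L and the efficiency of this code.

Average length L = Σ p_i × l_i = 2.2963 bits
Entropy H = 2.0944 bits
Efficiency η = H/L × 100% = 91.21%


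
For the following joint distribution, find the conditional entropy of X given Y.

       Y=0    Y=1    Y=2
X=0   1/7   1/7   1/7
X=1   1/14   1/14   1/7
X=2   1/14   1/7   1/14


H(X|Y) = Σ_y p(y) H(X|Y=y)
  p(Y=0) = 2/7, H(X|Y=0) = 1.5000
  p(Y=1) = 5/14, H(X|Y=1) = 1.5219
  p(Y=2) = 5/14, H(X|Y=2) = 1.5219
H(X|Y) = 0.2857×1.5000 + 0.3571×1.5219 + 0.3571×1.5219 = 1.5157 bits


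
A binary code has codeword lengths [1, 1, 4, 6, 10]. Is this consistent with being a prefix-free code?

Kraft inequality: Σ 2^(-l_i) ≤ 1 for prefix-free code
Calculating: 2^(-1) + 2^(-1) + 2^(-4) + 2^(-6) + 2^(-10)
= 0.5 + 0.5 + 0.0625 + 0.015625 + 0.0009765625
= 1.0791
Since 1.0791 > 1, prefix-free code does not exist


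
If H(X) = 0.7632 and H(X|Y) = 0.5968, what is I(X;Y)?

I(X;Y) = H(X) - H(X|Y)
I(X;Y) = 0.7632 - 0.5968 = 0.1664 bits


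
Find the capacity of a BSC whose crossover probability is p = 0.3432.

For BSC with error probability p:
C = 1 - H(p) where H(p) is binary entropy
H(0.3432) = -0.3432 × log₂(0.3432) - 0.6568 × log₂(0.6568)
H(p) = 0.9278
C = 1 - 0.9278 = 0.0722 bits/use


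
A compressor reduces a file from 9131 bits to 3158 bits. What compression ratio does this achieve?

Compression ratio = Original / Compressed
= 9131 / 3158 = 2.89:1


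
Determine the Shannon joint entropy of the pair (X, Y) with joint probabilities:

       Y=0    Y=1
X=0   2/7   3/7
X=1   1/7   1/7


H(X,Y) = -Σ p(x,y) log₂ p(x,y)
  p(0,0)=2/7: -0.2857 × log₂(0.2857) = 0.5164
  p(0,1)=3/7: -0.4286 × log₂(0.4286) = 0.5239
  p(1,0)=1/7: -0.1429 × log₂(0.1429) = 0.4011
  p(1,1)=1/7: -0.1429 × log₂(0.1429) = 0.4011
H(X,Y) = 1.8424 bits


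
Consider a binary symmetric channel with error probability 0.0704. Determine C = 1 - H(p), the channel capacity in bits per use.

For BSC with error probability p:
C = 1 - H(p) where H(p) is binary entropy
H(0.0704) = -0.0704 × log₂(0.0704) - 0.9296 × log₂(0.9296)
H(p) = 0.3674
C = 1 - 0.3674 = 0.6326 bits/use


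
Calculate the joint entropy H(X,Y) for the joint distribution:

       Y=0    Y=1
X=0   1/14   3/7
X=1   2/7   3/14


H(X,Y) = -Σ p(x,y) log₂ p(x,y)
  p(0,0)=1/14: -0.0714 × log₂(0.0714) = 0.2720
  p(0,1)=3/7: -0.4286 × log₂(0.4286) = 0.5239
  p(1,0)=2/7: -0.2857 × log₂(0.2857) = 0.5164
  p(1,1)=3/14: -0.2143 × log₂(0.2143) = 0.4762
H(X,Y) = 1.7885 bits


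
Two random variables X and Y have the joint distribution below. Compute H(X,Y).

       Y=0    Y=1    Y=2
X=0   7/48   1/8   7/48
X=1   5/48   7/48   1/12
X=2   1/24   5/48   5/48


H(X,Y) = -Σ p(x,y) log₂ p(x,y)
  p(0,0)=7/48: -0.1458 × log₂(0.1458) = 0.4051
  p(0,1)=1/8: -0.1250 × log₂(0.1250) = 0.3750
  p(0,2)=7/48: -0.1458 × log₂(0.1458) = 0.4051
  p(1,0)=5/48: -0.1042 × log₂(0.1042) = 0.3399
  p(1,1)=7/48: -0.1458 × log₂(0.1458) = 0.4051
  p(1,2)=1/12: -0.0833 × log₂(0.0833) = 0.2987
  p(2,0)=1/24: -0.0417 × log₂(0.0417) = 0.1910
  p(2,1)=5/48: -0.1042 × log₂(0.1042) = 0.3399
  p(2,2)=5/48: -0.1042 × log₂(0.1042) = 0.3399
H(X,Y) = 3.0997 bits


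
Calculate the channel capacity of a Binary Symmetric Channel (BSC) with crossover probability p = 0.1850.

For BSC with error probability p:
C = 1 - H(p) where H(p) is binary entropy
H(0.1850) = -0.1850 × log₂(0.1850) - 0.8150 × log₂(0.8150)
H(p) = 0.6909
C = 1 - 0.6909 = 0.3091 bits/use


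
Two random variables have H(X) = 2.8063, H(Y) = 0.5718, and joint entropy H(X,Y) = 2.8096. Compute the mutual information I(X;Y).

I(X;Y) = H(X) + H(Y) - H(X,Y)
I(X;Y) = 2.8063 + 0.5718 - 2.8096 = 0.5685 bits


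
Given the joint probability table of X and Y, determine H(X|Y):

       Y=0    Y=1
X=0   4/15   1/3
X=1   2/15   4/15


H(X|Y) = Σ_y p(y) H(X|Y=y)
  p(Y=0) = 2/5, H(X|Y=0) = 0.9183
  p(Y=1) = 3/5, H(X|Y=1) = 0.9911
H(X|Y) = 0.4000×0.9183 + 0.6000×0.9911 = 0.9620 bits


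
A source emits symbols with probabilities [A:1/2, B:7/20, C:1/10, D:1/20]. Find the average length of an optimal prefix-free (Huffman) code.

Huffman tree construction:
Combine smallest probabilities repeatedly
Resulting codes:
  A: 0 (length 1)
  B: 11 (length 2)
  C: 101 (length 3)
  D: 100 (length 3)
Average length = Σ p(s) × length(s) = 1.6500 bits


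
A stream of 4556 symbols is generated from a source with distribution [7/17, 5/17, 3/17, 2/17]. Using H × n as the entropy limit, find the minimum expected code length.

Entropy H = 1.8512 bits/symbol
Minimum bits = H × n = 1.8512 × 4556
= 8434.19 bits


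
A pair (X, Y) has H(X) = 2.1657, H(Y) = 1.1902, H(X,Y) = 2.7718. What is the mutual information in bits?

I(X;Y) = H(X) + H(Y) - H(X,Y)
I(X;Y) = 2.1657 + 1.1902 - 2.7718 = 0.5841 bits


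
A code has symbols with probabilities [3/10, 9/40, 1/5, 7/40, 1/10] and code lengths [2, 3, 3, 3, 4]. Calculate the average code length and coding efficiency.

Average length L = Σ p_i × l_i = 2.8000 bits
Entropy H = 2.2419 bits
Efficiency η = H/L × 100% = 80.07%


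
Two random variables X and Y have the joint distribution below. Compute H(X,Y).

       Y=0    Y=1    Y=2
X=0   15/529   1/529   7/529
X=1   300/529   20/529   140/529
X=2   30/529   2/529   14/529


H(X,Y) = -Σ p(x,y) log₂ p(x,y)
  p(0,0)=15/529: -0.0284 × log₂(0.0284) = 0.1458
  p(0,1)=1/529: -0.0019 × log₂(0.0019) = 0.0171
  p(0,2)=7/529: -0.0132 × log₂(0.0132) = 0.0826
  p(1,0)=300/529: -0.5671 × log₂(0.5671) = 0.4641
  p(1,1)=20/529: -0.0378 × log₂(0.0378) = 0.1786
  p(1,2)=140/529: -0.2647 × log₂(0.2647) = 0.5076
  p(2,0)=30/529: -0.0567 × log₂(0.0567) = 0.2348
  p(2,1)=2/529: -0.0038 × log₂(0.0038) = 0.0304
  p(2,2)=14/529: -0.0265 × log₂(0.0265) = 0.1387
H(X,Y) = 1.7996 bits


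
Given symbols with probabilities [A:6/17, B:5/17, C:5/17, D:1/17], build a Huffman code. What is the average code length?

Huffman tree construction:
Combine smallest probabilities repeatedly
Resulting codes:
  A: 11 (length 2)
  B: 01 (length 2)
  C: 10 (length 2)
  D: 00 (length 2)
Average length = Σ p(s) × length(s) = 2.0000 bits


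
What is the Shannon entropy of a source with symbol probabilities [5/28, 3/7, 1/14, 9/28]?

H(X) = -Σ p(x) log₂ p(x)
  -5/28 × log₂(5/28) = 0.4438
  -3/7 × log₂(3/7) = 0.5239
  -1/14 × log₂(1/14) = 0.2720
  -9/28 × log₂(9/28) = 0.5263
H(X) = 1.7660 bits


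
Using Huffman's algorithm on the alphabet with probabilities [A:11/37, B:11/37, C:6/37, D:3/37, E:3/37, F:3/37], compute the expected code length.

Huffman tree construction:
Combine smallest probabilities repeatedly
Resulting codes:
  A: 10 (length 2)
  B: 11 (length 2)
  C: 011 (length 3)
  D: 000 (length 3)
  E: 001 (length 3)
  F: 010 (length 3)
Average length = Σ p(s) × length(s) = 2.4054 bits


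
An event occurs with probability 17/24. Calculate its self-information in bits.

Information content I(x) = -log₂(p(x))
I = -log₂(17/24) = -log₂(0.7083)
I = 0.4975 bits


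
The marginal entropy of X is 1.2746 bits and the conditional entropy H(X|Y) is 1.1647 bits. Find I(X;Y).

I(X;Y) = H(X) - H(X|Y)
I(X;Y) = 1.2746 - 1.1647 = 0.1099 bits


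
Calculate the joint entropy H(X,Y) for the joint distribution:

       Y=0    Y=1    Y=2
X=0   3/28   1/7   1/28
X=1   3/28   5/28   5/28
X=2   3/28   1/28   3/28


H(X,Y) = -Σ p(x,y) log₂ p(x,y)
  p(0,0)=3/28: -0.1071 × log₂(0.1071) = 0.3453
  p(0,1)=1/7: -0.1429 × log₂(0.1429) = 0.4011
  p(0,2)=1/28: -0.0357 × log₂(0.0357) = 0.1717
  p(1,0)=3/28: -0.1071 × log₂(0.1071) = 0.3453
  p(1,1)=5/28: -0.1786 × log₂(0.1786) = 0.4438
  p(1,2)=5/28: -0.1786 × log₂(0.1786) = 0.4438
  p(2,0)=3/28: -0.1071 × log₂(0.1071) = 0.3453
  p(2,1)=1/28: -0.0357 × log₂(0.0357) = 0.1717
  p(2,2)=3/28: -0.1071 × log₂(0.1071) = 0.3453
H(X,Y) = 3.0131 bits


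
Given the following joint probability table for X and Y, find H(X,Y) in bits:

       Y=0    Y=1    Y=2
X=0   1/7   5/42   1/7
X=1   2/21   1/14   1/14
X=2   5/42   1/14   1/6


H(X,Y) = -Σ p(x,y) log₂ p(x,y)
  p(0,0)=1/7: -0.1429 × log₂(0.1429) = 0.4011
  p(0,1)=5/42: -0.1190 × log₂(0.1190) = 0.3655
  p(0,2)=1/7: -0.1429 × log₂(0.1429) = 0.4011
  p(1,0)=2/21: -0.0952 × log₂(0.0952) = 0.3231
  p(1,1)=1/14: -0.0714 × log₂(0.0714) = 0.2720
  p(1,2)=1/14: -0.0714 × log₂(0.0714) = 0.2720
  p(2,0)=5/42: -0.1190 × log₂(0.1190) = 0.3655
  p(2,1)=1/14: -0.0714 × log₂(0.0714) = 0.2720
  p(2,2)=1/6: -0.1667 × log₂(0.1667) = 0.4308
H(X,Y) = 3.1029 bits


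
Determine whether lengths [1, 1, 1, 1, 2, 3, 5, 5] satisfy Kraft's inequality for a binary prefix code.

Kraft inequality: Σ 2^(-l_i) ≤ 1 for prefix-free code
Calculating: 2^(-1) + 2^(-1) + 2^(-1) + 2^(-1) + 2^(-2) + 2^(-3) + 2^(-5) + 2^(-5)
= 0.5 + 0.5 + 0.5 + 0.5 + 0.25 + 0.125 + 0.03125 + 0.03125
= 2.4375
Since 2.4375 > 1, prefix-free code does not exist


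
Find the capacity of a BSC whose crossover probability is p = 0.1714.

For BSC with error probability p:
C = 1 - H(p) where H(p) is binary entropy
H(0.1714) = -0.1714 × log₂(0.1714) - 0.8286 × log₂(0.8286)
H(p) = 0.6609
C = 1 - 0.6609 = 0.3391 bits/use


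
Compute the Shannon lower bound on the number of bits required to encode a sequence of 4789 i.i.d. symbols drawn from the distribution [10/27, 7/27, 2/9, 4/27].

Entropy H = 1.9260 bits/symbol
Minimum bits = H × n = 1.9260 × 4789
= 9223.51 bits


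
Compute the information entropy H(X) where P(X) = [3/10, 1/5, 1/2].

H(X) = -Σ p(x) log₂ p(x)
  -3/10 × log₂(3/10) = 0.5211
  -1/5 × log₂(1/5) = 0.4644
  -1/2 × log₂(1/2) = 0.5000
H(X) = 1.4855 bits


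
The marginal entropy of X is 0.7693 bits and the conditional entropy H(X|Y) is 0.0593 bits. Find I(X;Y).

I(X;Y) = H(X) - H(X|Y)
I(X;Y) = 0.7693 - 0.0593 = 0.71 bits


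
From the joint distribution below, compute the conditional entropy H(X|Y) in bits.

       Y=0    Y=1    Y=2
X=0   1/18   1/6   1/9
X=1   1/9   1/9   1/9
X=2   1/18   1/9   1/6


H(X|Y) = Σ_y p(y) H(X|Y=y)
  p(Y=0) = 2/9, H(X|Y=0) = 1.5000
  p(Y=1) = 7/18, H(X|Y=1) = 1.5567
  p(Y=2) = 7/18, H(X|Y=2) = 1.5567
H(X|Y) = 0.2222×1.5000 + 0.3889×1.5567 + 0.3889×1.5567 = 1.5441 bits


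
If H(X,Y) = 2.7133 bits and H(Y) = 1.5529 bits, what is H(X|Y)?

Chain rule: H(X,Y) = H(X|Y) + H(Y)
H(X|Y) = H(X,Y) - H(Y) = 2.7133 - 1.5529 = 1.1604 bits


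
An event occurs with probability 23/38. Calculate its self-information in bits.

Information content I(x) = -log₂(p(x))
I = -log₂(23/38) = -log₂(0.6053)
I = 0.7244 bits


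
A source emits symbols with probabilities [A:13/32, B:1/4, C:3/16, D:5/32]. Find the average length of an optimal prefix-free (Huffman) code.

Huffman tree construction:
Combine smallest probabilities repeatedly
Resulting codes:
  A: 0 (length 1)
  B: 10 (length 2)
  C: 111 (length 3)
  D: 110 (length 3)
Average length = Σ p(s) × length(s) = 1.9375 bits


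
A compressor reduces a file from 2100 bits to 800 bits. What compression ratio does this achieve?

Compression ratio = Original / Compressed
= 2100 / 800 = 2.62:1


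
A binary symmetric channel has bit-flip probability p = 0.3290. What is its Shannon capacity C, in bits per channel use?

For BSC with error probability p:
C = 1 - H(p) where H(p) is binary entropy
H(0.3290) = -0.3290 × log₂(0.3290) - 0.6710 × log₂(0.6710)
H(p) = 0.9139
C = 1 - 0.9139 = 0.0861 bits/use


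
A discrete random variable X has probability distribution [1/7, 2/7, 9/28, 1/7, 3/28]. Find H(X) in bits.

H(X) = -Σ p(x) log₂ p(x)
  -1/7 × log₂(1/7) = 0.4011
  -2/7 × log₂(2/7) = 0.5164
  -9/28 × log₂(9/28) = 0.5263
  -1/7 × log₂(1/7) = 0.4011
  -3/28 × log₂(3/28) = 0.3453
H(X) = 2.1901 bits


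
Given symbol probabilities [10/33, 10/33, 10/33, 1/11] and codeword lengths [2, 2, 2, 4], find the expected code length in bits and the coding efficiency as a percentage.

Average length L = Σ p_i × l_i = 2.1818 bits
Entropy H = 1.8804 bits
Efficiency η = H/L × 100% = 86.18%


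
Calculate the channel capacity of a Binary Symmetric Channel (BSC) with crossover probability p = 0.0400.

For BSC with error probability p:
C = 1 - H(p) where H(p) is binary entropy
H(0.0400) = -0.0400 × log₂(0.0400) - 0.9600 × log₂(0.9600)
H(p) = 0.2423
C = 1 - 0.2423 = 0.7577 bits/use


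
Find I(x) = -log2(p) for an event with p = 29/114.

Information content I(x) = -log₂(p(x))
I = -log₂(29/114) = -log₂(0.2544)
I = 1.9749 bits


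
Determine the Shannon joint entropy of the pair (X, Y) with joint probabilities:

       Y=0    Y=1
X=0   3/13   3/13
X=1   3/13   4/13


H(X,Y) = -Σ p(x,y) log₂ p(x,y)
  p(0,0)=3/13: -0.2308 × log₂(0.2308) = 0.4882
  p(0,1)=3/13: -0.2308 × log₂(0.2308) = 0.4882
  p(1,0)=3/13: -0.2308 × log₂(0.2308) = 0.4882
  p(1,1)=4/13: -0.3077 × log₂(0.3077) = 0.5232
H(X,Y) = 1.9878 bits


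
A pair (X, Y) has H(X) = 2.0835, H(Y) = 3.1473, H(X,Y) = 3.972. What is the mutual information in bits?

I(X;Y) = H(X) + H(Y) - H(X,Y)
I(X;Y) = 2.0835 + 3.1473 - 3.972 = 1.2588 bits


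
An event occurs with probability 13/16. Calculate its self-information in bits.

Information content I(x) = -log₂(p(x))
I = -log₂(13/16) = -log₂(0.8125)
I = 0.2996 bits


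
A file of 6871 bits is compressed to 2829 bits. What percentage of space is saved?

Space savings = (1 - Compressed/Original) × 100%
= (1 - 2829/6871) × 100%
= 58.83%


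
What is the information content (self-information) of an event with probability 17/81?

Information content I(x) = -log₂(p(x))
I = -log₂(17/81) = -log₂(0.2099)
I = 2.2524 bits


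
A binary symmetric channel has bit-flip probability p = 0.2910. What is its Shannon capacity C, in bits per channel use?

For BSC with error probability p:
C = 1 - H(p) where H(p) is binary entropy
H(0.2910) = -0.2910 × log₂(0.2910) - 0.7090 × log₂(0.7090)
H(p) = 0.8700
C = 1 - 0.8700 = 0.1300 bits/use


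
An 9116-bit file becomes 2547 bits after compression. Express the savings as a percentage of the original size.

Space savings = (1 - Compressed/Original) × 100%
= (1 - 2547/9116) × 100%
= 72.06%


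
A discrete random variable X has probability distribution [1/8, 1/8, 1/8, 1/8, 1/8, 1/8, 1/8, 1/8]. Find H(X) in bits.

H(X) = -Σ p(x) log₂ p(x)
  -1/8 × log₂(1/8) = 0.3750
  -1/8 × log₂(1/8) = 0.3750
  -1/8 × log₂(1/8) = 0.3750
  -1/8 × log₂(1/8) = 0.3750
  -1/8 × log₂(1/8) = 0.3750
  -1/8 × log₂(1/8) = 0.3750
  -1/8 × log₂(1/8) = 0.3750
  -1/8 × log₂(1/8) = 0.3750
H(X) = 3.0000 bits


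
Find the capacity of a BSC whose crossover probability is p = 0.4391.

For BSC with error probability p:
C = 1 - H(p) where H(p) is binary entropy
H(0.4391) = -0.4391 × log₂(0.4391) - 0.5609 × log₂(0.5609)
H(p) = 0.9893
C = 1 - 0.9893 = 0.0107 bits/use


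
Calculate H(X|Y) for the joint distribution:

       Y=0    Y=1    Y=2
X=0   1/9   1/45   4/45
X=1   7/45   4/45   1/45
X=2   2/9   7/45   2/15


H(X|Y) = Σ_y p(y) H(X|Y=y)
  p(Y=0) = 22/45, H(X|Y=0) = 1.5285
  p(Y=1) = 4/15, H(X|Y=1) = 1.2807
  p(Y=2) = 11/45, H(X|Y=2) = 1.3222
H(X|Y) = 0.4889×1.5285 + 0.2667×1.2807 + 0.2444×1.3222 = 1.4120 bits


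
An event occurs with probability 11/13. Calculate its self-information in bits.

Information content I(x) = -log₂(p(x))
I = -log₂(11/13) = -log₂(0.8462)
I = 0.2410 bits


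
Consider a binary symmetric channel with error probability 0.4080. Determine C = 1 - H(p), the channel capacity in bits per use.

For BSC with error probability p:
C = 1 - H(p) where H(p) is binary entropy
H(0.4080) = -0.4080 × log₂(0.4080) - 0.5920 × log₂(0.5920)
H(p) = 0.9754
C = 1 - 0.9754 = 0.0246 bits/use


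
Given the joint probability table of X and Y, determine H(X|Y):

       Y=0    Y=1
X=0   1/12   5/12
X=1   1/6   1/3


H(X|Y) = Σ_y p(y) H(X|Y=y)
  p(Y=0) = 1/4, H(X|Y=0) = 0.9183
  p(Y=1) = 3/4, H(X|Y=1) = 0.9911
H(X|Y) = 0.2500×0.9183 + 0.7500×0.9911 = 0.9729 bits


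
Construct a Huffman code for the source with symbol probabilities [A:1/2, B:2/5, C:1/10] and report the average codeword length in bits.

Huffman tree construction:
Combine smallest probabilities repeatedly
Resulting codes:
  A: 0 (length 1)
  B: 11 (length 2)
  C: 10 (length 2)
Average length = Σ p(s) × length(s) = 1.5000 bits


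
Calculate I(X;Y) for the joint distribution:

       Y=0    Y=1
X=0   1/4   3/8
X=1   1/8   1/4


H(X) = 0.9544, H(Y) = 0.9544, H(X,Y) = 1.9056
I(X;Y) = H(X) + H(Y) - H(X,Y) = 0.0032 bits


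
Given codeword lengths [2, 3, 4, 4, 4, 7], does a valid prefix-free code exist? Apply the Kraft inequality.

Kraft inequality: Σ 2^(-l_i) ≤ 1 for prefix-free code
Calculating: 2^(-2) + 2^(-3) + 2^(-4) + 2^(-4) + 2^(-4) + 2^(-7)
= 0.25 + 0.125 + 0.0625 + 0.0625 + 0.0625 + 0.0078125
= 0.5703
Since 0.5703 ≤ 1, prefix-free code exists


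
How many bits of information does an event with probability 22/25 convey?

Information content I(x) = -log₂(p(x))
I = -log₂(22/25) = -log₂(0.8800)
I = 0.1844 bits


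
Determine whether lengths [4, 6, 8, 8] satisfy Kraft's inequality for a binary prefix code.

Kraft inequality: Σ 2^(-l_i) ≤ 1 for prefix-free code
Calculating: 2^(-4) + 2^(-6) + 2^(-8) + 2^(-8)
= 0.0625 + 0.015625 + 0.00390625 + 0.00390625
= 0.0859
Since 0.0859 ≤ 1, prefix-free code exists


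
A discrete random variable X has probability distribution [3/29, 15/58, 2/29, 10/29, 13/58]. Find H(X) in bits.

H(X) = -Σ p(x) log₂ p(x)
  -3/29 × log₂(3/29) = 0.3386
  -15/58 × log₂(15/58) = 0.5046
  -2/29 × log₂(2/29) = 0.2661
  -10/29 × log₂(10/29) = 0.5297
  -13/58 × log₂(13/58) = 0.4836
H(X) = 2.1225 bits


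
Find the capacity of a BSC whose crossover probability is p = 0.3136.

For BSC with error probability p:
C = 1 - H(p) where H(p) is binary entropy
H(0.3136) = -0.3136 × log₂(0.3136) - 0.6864 × log₂(0.6864)
H(p) = 0.8973
C = 1 - 0.8973 = 0.1027 bits/use


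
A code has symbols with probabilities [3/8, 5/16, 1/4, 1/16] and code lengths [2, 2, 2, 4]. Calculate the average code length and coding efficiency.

Average length L = Σ p_i × l_i = 2.1250 bits
Entropy H = 1.8050 bits
Efficiency η = H/L × 100% = 84.94%


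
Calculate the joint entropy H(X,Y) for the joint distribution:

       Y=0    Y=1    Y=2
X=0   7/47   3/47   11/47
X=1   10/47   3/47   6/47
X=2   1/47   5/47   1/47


H(X,Y) = -Σ p(x,y) log₂ p(x,y)
  p(0,0)=7/47: -0.1489 × log₂(0.1489) = 0.4092
  p(0,1)=3/47: -0.0638 × log₂(0.0638) = 0.2534
  p(0,2)=11/47: -0.2340 × log₂(0.2340) = 0.4904
  p(1,0)=10/47: -0.2128 × log₂(0.2128) = 0.4750
  p(1,1)=3/47: -0.0638 × log₂(0.0638) = 0.2534
  p(1,2)=6/47: -0.1277 × log₂(0.1277) = 0.3791
  p(2,0)=1/47: -0.0213 × log₂(0.0213) = 0.1182
  p(2,1)=5/47: -0.1064 × log₂(0.1064) = 0.3439
  p(2,2)=1/47: -0.0213 × log₂(0.0213) = 0.1182
H(X,Y) = 2.8407 bits


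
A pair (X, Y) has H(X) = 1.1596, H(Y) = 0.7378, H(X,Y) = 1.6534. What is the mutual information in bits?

I(X;Y) = H(X) + H(Y) - H(X,Y)
I(X;Y) = 1.1596 + 0.7378 - 1.6534 = 0.244 bits


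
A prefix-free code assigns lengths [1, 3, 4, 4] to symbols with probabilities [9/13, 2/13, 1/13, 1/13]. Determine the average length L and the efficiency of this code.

Average length L = Σ p_i × l_i = 1.7692 bits
Entropy H = 1.3520 bits
Efficiency η = H/L × 100% = 76.42%


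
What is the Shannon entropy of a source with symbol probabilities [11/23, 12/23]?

H(X) = -Σ p(x) log₂ p(x)
  -11/23 × log₂(11/23) = 0.5089
  -12/23 × log₂(12/23) = 0.4897
H(X) = 0.9986 bits


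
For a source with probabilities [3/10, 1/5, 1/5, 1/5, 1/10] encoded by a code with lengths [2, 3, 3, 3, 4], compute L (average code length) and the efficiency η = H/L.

Average length L = Σ p_i × l_i = 2.8000 bits
Entropy H = 2.2464 bits
Efficiency η = H/L × 100% = 80.23%


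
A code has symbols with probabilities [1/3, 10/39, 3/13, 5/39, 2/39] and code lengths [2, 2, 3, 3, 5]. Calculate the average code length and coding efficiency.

Average length L = Σ p_i × l_i = 2.5128 bits
Entropy H = 2.1197 bits
Efficiency η = H/L × 100% = 84.35%


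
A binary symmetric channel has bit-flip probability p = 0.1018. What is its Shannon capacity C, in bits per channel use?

For BSC with error probability p:
C = 1 - H(p) where H(p) is binary entropy
H(0.1018) = -0.1018 × log₂(0.1018) - 0.8982 × log₂(0.8982)
H(p) = 0.4747
C = 1 - 0.4747 = 0.5253 bits/use


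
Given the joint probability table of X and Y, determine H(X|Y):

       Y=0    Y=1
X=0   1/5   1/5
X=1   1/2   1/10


H(X|Y) = Σ_y p(y) H(X|Y=y)
  p(Y=0) = 7/10, H(X|Y=0) = 0.8631
  p(Y=1) = 3/10, H(X|Y=1) = 0.9183
H(X|Y) = 0.7000×0.8631 + 0.3000×0.9183 = 0.8797 bits


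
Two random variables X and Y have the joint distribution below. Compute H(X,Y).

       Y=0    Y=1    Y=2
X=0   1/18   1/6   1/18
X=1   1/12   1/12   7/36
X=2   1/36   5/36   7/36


H(X,Y) = -Σ p(x,y) log₂ p(x,y)
  p(0,0)=1/18: -0.0556 × log₂(0.0556) = 0.2317
  p(0,1)=1/6: -0.1667 × log₂(0.1667) = 0.4308
  p(0,2)=1/18: -0.0556 × log₂(0.0556) = 0.2317
  p(1,0)=1/12: -0.0833 × log₂(0.0833) = 0.2987
  p(1,1)=1/12: -0.0833 × log₂(0.0833) = 0.2987
  p(1,2)=7/36: -0.1944 × log₂(0.1944) = 0.4594
  p(2,0)=1/36: -0.0278 × log₂(0.0278) = 0.1436
  p(2,1)=5/36: -0.1389 × log₂(0.1389) = 0.3956
  p(2,2)=7/36: -0.1944 × log₂(0.1944) = 0.4594
H(X,Y) = 2.9496 bits


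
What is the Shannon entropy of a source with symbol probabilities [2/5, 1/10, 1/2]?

H(X) = -Σ p(x) log₂ p(x)
  -2/5 × log₂(2/5) = 0.5288
  -1/10 × log₂(1/10) = 0.3322
  -1/2 × log₂(1/2) = 0.5000
H(X) = 1.3610 bits


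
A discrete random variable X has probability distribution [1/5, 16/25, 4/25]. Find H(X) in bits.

H(X) = -Σ p(x) log₂ p(x)
  -1/5 × log₂(1/5) = 0.4644
  -16/25 × log₂(16/25) = 0.4121
  -4/25 × log₂(4/25) = 0.4230
H(X) = 1.2995 bits


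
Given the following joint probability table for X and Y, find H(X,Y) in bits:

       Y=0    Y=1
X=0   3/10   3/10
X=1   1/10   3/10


H(X,Y) = -Σ p(x,y) log₂ p(x,y)
  p(0,0)=3/10: -0.3000 × log₂(0.3000) = 0.5211
  p(0,1)=3/10: -0.3000 × log₂(0.3000) = 0.5211
  p(1,0)=1/10: -0.1000 × log₂(0.1000) = 0.3322
  p(1,1)=3/10: -0.3000 × log₂(0.3000) = 0.5211
H(X,Y) = 1.8955 bits


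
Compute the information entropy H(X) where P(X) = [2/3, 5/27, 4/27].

H(X) = -Σ p(x) log₂ p(x)
  -2/3 × log₂(2/3) = 0.3900
  -5/27 × log₂(5/27) = 0.4505
  -4/27 × log₂(4/27) = 0.4081
H(X) = 1.2487 bits


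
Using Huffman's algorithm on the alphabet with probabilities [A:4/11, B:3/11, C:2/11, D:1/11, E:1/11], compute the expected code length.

Huffman tree construction:
Combine smallest probabilities repeatedly
Resulting codes:
  A: 11 (length 2)
  B: 10 (length 2)
  C: 00 (length 2)
  D: 010 (length 3)
  E: 011 (length 3)
Average length = Σ p(s) × length(s) = 2.1818 bits


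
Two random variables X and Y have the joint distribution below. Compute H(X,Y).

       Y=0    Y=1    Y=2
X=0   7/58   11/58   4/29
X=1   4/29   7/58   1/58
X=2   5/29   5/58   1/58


H(X,Y) = -Σ p(x,y) log₂ p(x,y)
  p(0,0)=7/58: -0.1207 × log₂(0.1207) = 0.3682
  p(0,1)=11/58: -0.1897 × log₂(0.1897) = 0.4549
  p(0,2)=4/29: -0.1379 × log₂(0.1379) = 0.3942
  p(1,0)=4/29: -0.1379 × log₂(0.1379) = 0.3942
  p(1,1)=7/58: -0.1207 × log₂(0.1207) = 0.3682
  p(1,2)=1/58: -0.0172 × log₂(0.0172) = 0.1010
  p(2,0)=5/29: -0.1724 × log₂(0.1724) = 0.4373
  p(2,1)=5/58: -0.0862 × log₂(0.0862) = 0.3048
  p(2,2)=1/58: -0.0172 × log₂(0.0172) = 0.1010
H(X,Y) = 2.9237 bits
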